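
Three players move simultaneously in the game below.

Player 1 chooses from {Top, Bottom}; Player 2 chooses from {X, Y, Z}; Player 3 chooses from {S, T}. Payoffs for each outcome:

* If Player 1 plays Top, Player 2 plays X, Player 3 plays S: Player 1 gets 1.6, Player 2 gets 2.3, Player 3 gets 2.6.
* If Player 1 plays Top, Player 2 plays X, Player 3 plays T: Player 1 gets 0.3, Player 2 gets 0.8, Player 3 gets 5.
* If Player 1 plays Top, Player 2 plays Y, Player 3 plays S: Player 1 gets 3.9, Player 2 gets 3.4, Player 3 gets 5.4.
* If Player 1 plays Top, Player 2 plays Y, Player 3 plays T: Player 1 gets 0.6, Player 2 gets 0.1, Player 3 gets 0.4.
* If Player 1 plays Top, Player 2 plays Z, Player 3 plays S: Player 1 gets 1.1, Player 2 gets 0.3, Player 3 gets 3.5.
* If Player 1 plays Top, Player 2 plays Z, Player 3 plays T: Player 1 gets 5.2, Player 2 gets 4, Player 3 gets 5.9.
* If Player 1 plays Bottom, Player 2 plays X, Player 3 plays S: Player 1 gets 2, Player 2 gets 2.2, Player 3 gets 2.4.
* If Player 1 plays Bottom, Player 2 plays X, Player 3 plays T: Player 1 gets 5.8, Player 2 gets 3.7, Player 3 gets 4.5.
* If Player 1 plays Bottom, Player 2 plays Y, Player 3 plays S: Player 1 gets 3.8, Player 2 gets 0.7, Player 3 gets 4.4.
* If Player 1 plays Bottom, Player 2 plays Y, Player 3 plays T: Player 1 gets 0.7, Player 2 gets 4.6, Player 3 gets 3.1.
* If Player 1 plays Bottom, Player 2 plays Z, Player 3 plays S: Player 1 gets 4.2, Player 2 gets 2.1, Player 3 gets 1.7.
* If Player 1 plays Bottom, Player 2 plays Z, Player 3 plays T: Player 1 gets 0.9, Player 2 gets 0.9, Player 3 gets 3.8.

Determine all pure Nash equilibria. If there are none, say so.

(Top, X, S): Player 1 can switch to Bottom (1.6 → 2). Not NE.
(Top, X, T): Player 1 can switch to Bottom (0.3 → 5.8). Not NE.
(Top, Y, S): Player 1 gets 3.9, best alternative 3.8; Player 2 gets 3.4, best alternative 2.3; Player 3 gets 5.4, best alternative 0.4. No profitable deviation — NE.
(Top, Y, T): Player 1 can switch to Bottom (0.6 → 0.7). Not NE.
(Top, Z, S): Player 1 can switch to Bottom (1.1 → 4.2). Not NE.
(Top, Z, T): Player 1 gets 5.2, best alternative 0.9; Player 2 gets 4, best alternative 0.8; Player 3 gets 5.9, best alternative 3.5. No profitable deviation — NE.
(Bottom, X, S): Player 3 can switch to T (2.4 → 4.5). Not NE.
(Bottom, X, T): Player 2 can switch to Y (3.7 → 4.6). Not NE.
(The remaining 4 profiles each have a profitable deviation by the same check.)

The pure Nash equilibria are (Top, Y, S), (Top, Z, T).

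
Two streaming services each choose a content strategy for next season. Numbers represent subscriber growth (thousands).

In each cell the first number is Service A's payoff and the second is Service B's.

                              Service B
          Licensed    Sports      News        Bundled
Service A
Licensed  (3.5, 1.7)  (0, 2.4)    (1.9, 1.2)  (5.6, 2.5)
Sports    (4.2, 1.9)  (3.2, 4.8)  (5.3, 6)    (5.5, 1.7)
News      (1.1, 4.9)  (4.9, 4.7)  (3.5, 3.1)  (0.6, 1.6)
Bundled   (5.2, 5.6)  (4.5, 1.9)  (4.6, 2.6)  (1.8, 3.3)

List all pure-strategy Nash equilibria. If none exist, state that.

Pure-strategy Nash equilibria: (Licensed, Bundled), (Sports, News), (Bundled, Licensed)

Service A against Licensed: payoffs 3.5, 4.2, 1.1, 5.2 → best response Bundled.
Service A against Sports: payoffs 0, 3.2, 4.9, 4.5 → best response News.
Service A against News: payoffs 1.9, 5.3, 3.5, 4.6 → best response Sports.
Service A against Bundled: payoffs 5.6, 5.5, 0.6, 1.8 → best response Licensed.
Service B against Licensed: payoffs 1.7, 2.4, 1.2, 2.5 → best response Bundled.
Service B against Sports: payoffs 1.9, 4.8, 6, 1.7 → best response News.
Service B against News: payoffs 4.9, 4.7, 3.1, 1.6 → best response Licensed.
Service B against Bundled: payoffs 5.6, 1.9, 2.6, 3.3 → best response Licensed.
Mutual best responses: (Licensed, Bundled); (Sports, News); (Bundled, Licensed).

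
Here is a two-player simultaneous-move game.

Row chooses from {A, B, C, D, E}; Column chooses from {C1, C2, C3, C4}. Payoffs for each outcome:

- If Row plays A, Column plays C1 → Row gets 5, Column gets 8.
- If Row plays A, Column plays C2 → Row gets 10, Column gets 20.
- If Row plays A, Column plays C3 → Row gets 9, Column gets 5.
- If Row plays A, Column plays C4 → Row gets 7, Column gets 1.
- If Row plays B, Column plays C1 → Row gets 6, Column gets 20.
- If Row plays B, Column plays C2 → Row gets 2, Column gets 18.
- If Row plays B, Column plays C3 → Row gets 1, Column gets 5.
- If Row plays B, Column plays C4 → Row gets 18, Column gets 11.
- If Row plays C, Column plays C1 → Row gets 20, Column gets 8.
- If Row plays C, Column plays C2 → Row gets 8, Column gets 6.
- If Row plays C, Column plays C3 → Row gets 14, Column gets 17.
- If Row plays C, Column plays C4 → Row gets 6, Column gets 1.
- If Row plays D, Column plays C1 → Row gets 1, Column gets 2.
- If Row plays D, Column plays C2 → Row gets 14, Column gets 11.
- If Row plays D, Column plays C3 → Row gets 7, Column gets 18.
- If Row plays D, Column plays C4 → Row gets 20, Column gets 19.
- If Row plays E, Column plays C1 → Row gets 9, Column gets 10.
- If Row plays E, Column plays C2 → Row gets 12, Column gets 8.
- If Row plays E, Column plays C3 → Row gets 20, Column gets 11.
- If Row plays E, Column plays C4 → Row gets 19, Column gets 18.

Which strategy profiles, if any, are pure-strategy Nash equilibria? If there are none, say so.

Mark each player's best response to every combination of opponents' strategies; a profile where every player is best-responding is a pure Nash equilibrium.
Row against C1: payoffs 5, 6, 20, 1, 9 → best response C.
Row against C2: payoffs 10, 2, 8, 14, 12 → best response D.
Row against C3: payoffs 9, 1, 14, 7, 20 → best response E.
Row against C4: payoffs 7, 18, 6, 20, 19 → best response D.
Column against A: payoffs 8, 20, 5, 1 → best response C2.
Column against B: payoffs 20, 18, 5, 11 → best response C1.
Column against C: payoffs 8, 6, 17, 1 → best response C3.
Column against D: payoffs 2, 11, 18, 19 → best response C4.
Column against E: payoffs 10, 8, 11, 18 → best response C4.
Mutual best responses: (D, C4).

(D, C4)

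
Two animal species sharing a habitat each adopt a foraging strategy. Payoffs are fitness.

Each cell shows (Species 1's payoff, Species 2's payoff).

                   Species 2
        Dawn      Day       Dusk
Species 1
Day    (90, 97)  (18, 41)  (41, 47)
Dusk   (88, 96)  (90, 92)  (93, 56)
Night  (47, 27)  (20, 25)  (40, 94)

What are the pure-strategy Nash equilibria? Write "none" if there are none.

Mark each player's best response to every combination of opponents' strategies; a profile where every player is best-responding is a pure Nash equilibrium.
Species 1 against Dawn: payoffs 90, 88, 47 → best response Day.
Species 1 against Day: payoffs 18, 90, 20 → best response Dusk.
Species 1 against Dusk: payoffs 41, 93, 40 → best response Dusk.
Species 2 against Day: payoffs 97, 41, 47 → best response Dawn.
Species 2 against Dusk: payoffs 96, 92, 56 → best response Dawn.
Species 2 against Night: payoffs 27, 25, 94 → best response Dusk.
Mutual best responses: (Day, Dawn).

The unique pure-strategy Nash equilibrium is (Day, Dawn).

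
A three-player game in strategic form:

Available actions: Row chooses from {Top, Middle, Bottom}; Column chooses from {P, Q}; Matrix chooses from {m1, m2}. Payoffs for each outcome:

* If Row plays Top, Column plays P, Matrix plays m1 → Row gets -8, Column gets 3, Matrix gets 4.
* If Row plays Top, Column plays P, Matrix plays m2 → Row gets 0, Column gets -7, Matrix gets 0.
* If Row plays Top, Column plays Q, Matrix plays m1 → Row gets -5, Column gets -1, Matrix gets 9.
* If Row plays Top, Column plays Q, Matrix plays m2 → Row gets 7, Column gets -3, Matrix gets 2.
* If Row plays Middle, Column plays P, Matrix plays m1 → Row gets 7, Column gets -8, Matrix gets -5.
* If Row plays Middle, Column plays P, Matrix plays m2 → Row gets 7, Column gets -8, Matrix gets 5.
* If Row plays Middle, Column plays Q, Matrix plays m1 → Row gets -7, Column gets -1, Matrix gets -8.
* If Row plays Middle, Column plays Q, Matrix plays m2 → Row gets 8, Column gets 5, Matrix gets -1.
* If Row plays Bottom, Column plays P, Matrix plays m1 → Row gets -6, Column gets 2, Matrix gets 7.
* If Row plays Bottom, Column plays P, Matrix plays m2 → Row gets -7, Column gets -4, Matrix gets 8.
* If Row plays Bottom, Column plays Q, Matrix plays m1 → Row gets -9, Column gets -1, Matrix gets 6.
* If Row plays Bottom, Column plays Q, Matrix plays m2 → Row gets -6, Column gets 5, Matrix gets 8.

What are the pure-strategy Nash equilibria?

(Top, P, m1): Row can switch to Middle (-8 → 7). Not NE.
(Top, P, m2): Row can switch to Middle (0 → 7). Not NE.
(Top, Q, m1): Column can switch to P (-1 → 3). Not NE.
(Top, Q, m2): Row can switch to Middle (7 → 8). Not NE.
(Middle, P, m1): Column can switch to Q (-8 → -1). Not NE.
(Middle, P, m2): Column can switch to Q (-8 → 5). Not NE.
(Middle, Q, m2): Row gets 8, best alternative 7; Column gets 5, best alternative -8; Matrix gets -1, best alternative -8. No profitable deviation — NE.
(The remaining 5 profiles each have a profitable deviation by the same check.)

(Middle, Q, m2)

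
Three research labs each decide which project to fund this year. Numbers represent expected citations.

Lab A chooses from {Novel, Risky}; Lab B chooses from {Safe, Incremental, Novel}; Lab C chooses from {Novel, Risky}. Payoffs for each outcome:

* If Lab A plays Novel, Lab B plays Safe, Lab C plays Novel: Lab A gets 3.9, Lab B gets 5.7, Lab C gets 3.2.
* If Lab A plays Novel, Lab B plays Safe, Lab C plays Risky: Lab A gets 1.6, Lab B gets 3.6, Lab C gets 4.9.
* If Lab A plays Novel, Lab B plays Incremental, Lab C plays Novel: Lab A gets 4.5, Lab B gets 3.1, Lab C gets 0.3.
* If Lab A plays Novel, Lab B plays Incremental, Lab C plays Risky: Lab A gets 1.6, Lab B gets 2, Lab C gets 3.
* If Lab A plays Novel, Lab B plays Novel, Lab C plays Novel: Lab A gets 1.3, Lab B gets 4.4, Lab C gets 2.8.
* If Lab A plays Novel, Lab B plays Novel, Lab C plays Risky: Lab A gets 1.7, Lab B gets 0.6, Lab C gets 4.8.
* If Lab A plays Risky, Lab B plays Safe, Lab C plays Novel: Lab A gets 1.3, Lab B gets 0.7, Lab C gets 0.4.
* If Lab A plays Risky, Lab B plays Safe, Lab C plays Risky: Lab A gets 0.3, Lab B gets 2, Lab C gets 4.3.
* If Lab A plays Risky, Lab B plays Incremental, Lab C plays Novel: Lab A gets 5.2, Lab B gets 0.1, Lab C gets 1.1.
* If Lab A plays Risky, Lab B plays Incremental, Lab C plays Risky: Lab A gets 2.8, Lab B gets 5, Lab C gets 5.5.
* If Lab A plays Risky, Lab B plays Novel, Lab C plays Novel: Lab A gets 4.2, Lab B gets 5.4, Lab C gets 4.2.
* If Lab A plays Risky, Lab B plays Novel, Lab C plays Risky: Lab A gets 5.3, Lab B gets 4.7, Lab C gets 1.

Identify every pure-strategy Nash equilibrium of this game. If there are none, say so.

For each player, find the best response to each opponent profile; mutual best responses are the pure NE.
Lab A against (Safe, Novel): payoffs 3.9, 1.3 → best response Novel.
Lab A against (Safe, Risky): payoffs 1.6, 0.3 → best response Novel.
Lab A against (Incremental, Novel): payoffs 4.5, 5.2 → best response Risky.
Lab A against (Incremental, Risky): payoffs 1.6, 2.8 → best response Risky.
Lab A against (Novel, Novel): payoffs 1.3, 4.2 → best response Risky.
Lab A against (Novel, Risky): payoffs 1.7, 5.3 → best response Risky.
Lab B against (Novel, Novel): payoffs 5.7, 3.1, 4.4 → best response Safe.
Lab B against (Novel, Risky): payoffs 3.6, 2, 0.6 → best response Safe.
Lab B against (Risky, Novel): payoffs 0.7, 0.1, 5.4 → best response Novel.
Lab B against (Risky, Risky): payoffs 2, 5, 4.7 → best response Incremental.
Lab C against (Novel, Safe): payoffs 3.2, 4.9 → best response Risky.
Lab C against (Novel, Incremental): payoffs 0.3, 3 → best response Risky.
Lab C against (Novel, Novel): payoffs 2.8, 4.8 → best response Risky.
Lab C against (Risky, Safe): payoffs 0.4, 4.3 → best response Risky.
Lab C against (Risky, Incremental): payoffs 1.1, 5.5 → best response Risky.
Lab C against (Risky, Novel): payoffs 4.2, 1 → best response Novel.
Mutual best responses: (Novel, Safe, Risky); (Risky, Incremental, Risky); (Risky, Novel, Novel).

(Novel, Safe, Risky); (Risky, Incremental, Risky); (Risky, Novel, Novel)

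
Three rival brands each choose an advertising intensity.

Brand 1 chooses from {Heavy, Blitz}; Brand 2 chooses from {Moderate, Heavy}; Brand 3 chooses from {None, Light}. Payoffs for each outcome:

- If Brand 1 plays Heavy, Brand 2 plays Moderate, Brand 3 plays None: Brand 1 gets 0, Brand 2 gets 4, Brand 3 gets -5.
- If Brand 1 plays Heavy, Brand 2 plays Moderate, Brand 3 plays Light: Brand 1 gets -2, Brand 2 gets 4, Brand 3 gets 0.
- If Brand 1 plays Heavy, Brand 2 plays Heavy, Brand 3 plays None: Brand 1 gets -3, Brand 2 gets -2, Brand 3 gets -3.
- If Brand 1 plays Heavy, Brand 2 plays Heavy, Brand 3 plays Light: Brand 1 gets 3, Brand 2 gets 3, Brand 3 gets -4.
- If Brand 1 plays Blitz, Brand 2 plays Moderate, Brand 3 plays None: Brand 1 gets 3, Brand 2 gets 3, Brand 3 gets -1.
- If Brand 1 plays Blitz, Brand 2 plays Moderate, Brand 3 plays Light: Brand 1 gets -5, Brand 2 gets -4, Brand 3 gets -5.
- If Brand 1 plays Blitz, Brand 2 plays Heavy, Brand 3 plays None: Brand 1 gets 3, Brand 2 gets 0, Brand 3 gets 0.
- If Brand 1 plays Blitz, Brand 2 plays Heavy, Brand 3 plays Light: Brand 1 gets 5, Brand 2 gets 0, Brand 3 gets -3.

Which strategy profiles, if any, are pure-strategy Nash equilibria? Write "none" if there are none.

Mark each player's best response to every combination of opponents' strategies; a profile where every player is best-responding is a pure Nash equilibrium.
Brand 1 against (Moderate, None): payoffs 0, 3 → best response Blitz.
Brand 1 against (Moderate, Light): payoffs -2, -5 → best response Heavy.
Brand 1 against (Heavy, None): payoffs -3, 3 → best response Blitz.
Brand 1 against (Heavy, Light): payoffs 3, 5 → best response Blitz.
Brand 2 against (Heavy, None): payoffs 4, -2 → best response Moderate.
Brand 2 against (Heavy, Light): payoffs 4, 3 → best response Moderate.
Brand 2 against (Blitz, None): payoffs 3, 0 → best response Moderate.
Brand 2 against (Blitz, Light): payoffs -4, 0 → best response Heavy.
Brand 3 against (Heavy, Moderate): payoffs -5, 0 → best response Light.
Brand 3 against (Heavy, Heavy): payoffs -3, -4 → best response None.
Brand 3 against (Blitz, Moderate): payoffs -1, -5 → best response None.
Brand 3 against (Blitz, Heavy): payoffs 0, -3 → best response None.
Mutual best responses: (Heavy, Moderate, Light); (Blitz, Moderate, None).

(Heavy, Moderate, Light); (Blitz, Moderate, None)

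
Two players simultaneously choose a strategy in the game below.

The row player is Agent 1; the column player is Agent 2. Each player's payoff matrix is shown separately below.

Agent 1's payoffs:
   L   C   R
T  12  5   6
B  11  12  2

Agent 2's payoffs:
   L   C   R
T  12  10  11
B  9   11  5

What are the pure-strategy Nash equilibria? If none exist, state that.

The pure Nash equilibria are (T, L); (B, C).

Agent 1 against L: payoffs 12, 11 → best response T.
Agent 1 against C: payoffs 5, 12 → best response B.
Agent 1 against R: payoffs 6, 2 → best response T.
Agent 2 against T: payoffs 12, 10, 11 → best response L.
Agent 2 against B: payoffs 9, 11, 5 → best response C.
Mutual best responses: (T, L); (B, C).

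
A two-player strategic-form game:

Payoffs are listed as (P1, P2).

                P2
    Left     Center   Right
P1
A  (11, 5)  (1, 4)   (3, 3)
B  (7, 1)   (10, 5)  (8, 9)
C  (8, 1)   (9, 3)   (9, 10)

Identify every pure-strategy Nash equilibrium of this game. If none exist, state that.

Pure-strategy Nash equilibria: (A, Left), (C, Right)

For each player, find the best response to each opponent profile; mutual best responses are the pure NE.
P1 against Left: payoffs 11, 7, 8 → best response A.
P1 against Center: payoffs 1, 10, 9 → best response B.
P1 against Right: payoffs 3, 8, 9 → best response C.
P2 against A: payoffs 5, 4, 3 → best response Left.
P2 against B: payoffs 1, 5, 9 → best response Right.
P2 against C: payoffs 1, 3, 10 → best response Right.
Mutual best responses: (A, Left); (C, Right).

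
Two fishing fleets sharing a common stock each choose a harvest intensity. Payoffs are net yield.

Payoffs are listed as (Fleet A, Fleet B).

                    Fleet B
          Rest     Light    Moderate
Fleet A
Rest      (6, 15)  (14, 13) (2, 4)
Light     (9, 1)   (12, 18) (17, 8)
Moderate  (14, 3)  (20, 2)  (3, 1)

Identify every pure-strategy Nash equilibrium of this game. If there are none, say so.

Pure NE: (Moderate, Rest)

Fleet A against Rest: payoffs 6, 9, 14 → best response Moderate.
Fleet A against Light: payoffs 14, 12, 20 → best response Moderate.
Fleet A against Moderate: payoffs 2, 17, 3 → best response Light.
Fleet B against Rest: payoffs 15, 13, 4 → best response Rest.
Fleet B against Light: payoffs 1, 18, 8 → best response Light.
Fleet B against Moderate: payoffs 3, 2, 1 → best response Rest.
Mutual best responses: (Moderate, Rest).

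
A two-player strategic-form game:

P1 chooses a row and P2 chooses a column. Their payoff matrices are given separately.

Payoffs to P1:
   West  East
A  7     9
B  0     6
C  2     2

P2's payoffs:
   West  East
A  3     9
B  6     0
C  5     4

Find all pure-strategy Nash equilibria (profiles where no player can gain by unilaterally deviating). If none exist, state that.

P1 against West: payoffs 7, 0, 2 → best response A.
P1 against East: payoffs 9, 6, 2 → best response A.
P2 against A: payoffs 3, 9 → best response East.
P2 against B: payoffs 6, 0 → best response West.
P2 against C: payoffs 5, 4 → best response West.
Mutual best responses: (A, East).

(A, East)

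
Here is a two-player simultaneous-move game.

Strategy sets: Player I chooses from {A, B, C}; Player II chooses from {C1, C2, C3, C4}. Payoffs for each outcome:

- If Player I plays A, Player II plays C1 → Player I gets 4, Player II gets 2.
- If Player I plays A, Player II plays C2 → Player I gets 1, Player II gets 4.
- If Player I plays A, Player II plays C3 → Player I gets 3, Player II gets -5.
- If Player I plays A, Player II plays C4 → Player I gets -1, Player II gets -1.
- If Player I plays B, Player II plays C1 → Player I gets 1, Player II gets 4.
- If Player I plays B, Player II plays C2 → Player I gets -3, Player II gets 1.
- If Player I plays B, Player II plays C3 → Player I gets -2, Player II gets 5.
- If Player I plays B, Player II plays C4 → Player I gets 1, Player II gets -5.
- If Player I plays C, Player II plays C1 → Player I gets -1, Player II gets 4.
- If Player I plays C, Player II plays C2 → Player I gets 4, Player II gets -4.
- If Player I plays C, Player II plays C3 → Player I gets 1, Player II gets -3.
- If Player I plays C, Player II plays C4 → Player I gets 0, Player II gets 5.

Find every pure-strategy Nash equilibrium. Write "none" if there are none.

(A, C1): Player II can switch to C2 (2 → 4). Not NE.
(A, C2): Player I can switch to C (1 → 4). Not NE.
(A, C3): Player II can switch to C1 (-5 → 2). Not NE.
(A, C4): Player I can switch to B (-1 → 1). Not NE.
(B, C1): Player I can switch to A (1 → 4). Not NE.
(B, C2): Player I can switch to A (-3 → 1). Not NE.
(The remaining 6 profiles each have a profitable deviation by the same check.)

There is no pure-strategy Nash equilibrium.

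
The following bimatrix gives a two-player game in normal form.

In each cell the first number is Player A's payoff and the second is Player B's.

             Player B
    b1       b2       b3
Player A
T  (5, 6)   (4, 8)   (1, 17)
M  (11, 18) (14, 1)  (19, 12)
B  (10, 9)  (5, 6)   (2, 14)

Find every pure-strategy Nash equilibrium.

For each strategy profile, look for a profitable unilateral deviation.
(T, b1): Player A can switch to M (5 → 11). Not NE.
(T, b2): Player A can switch to M (4 → 14). Not NE.
(T, b3): Player A can switch to M (1 → 19). Not NE.
(M, b1): Player A gets 11, best alternative 10; Player B gets 18, best alternative 12. No profitable deviation — NE.
(M, b2): Player B can switch to b1 (1 → 18). Not NE.
(M, b3): Player B can switch to b1 (12 → 18). Not NE.
(B, b1): Player A can switch to M (10 → 11). Not NE.
(B, b2): Player A can switch to M (5 → 14). Not NE.
(B, b3): Player A can switch to M (2 → 19). Not NE.

Pure NE: (M, b1)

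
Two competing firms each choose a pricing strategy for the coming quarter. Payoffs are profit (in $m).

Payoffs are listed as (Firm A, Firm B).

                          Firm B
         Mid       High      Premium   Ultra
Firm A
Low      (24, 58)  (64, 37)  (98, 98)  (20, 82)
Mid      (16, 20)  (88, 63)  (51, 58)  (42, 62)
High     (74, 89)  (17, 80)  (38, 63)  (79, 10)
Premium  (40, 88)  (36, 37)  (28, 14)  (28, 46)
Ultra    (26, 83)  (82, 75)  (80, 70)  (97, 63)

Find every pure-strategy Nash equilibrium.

Firm A against Mid: payoffs 24, 16, 74, 40, 26 → best response High.
Firm A against High: payoffs 64, 88, 17, 36, 82 → best response Mid.
Firm A against Premium: payoffs 98, 51, 38, 28, 80 → best response Low.
Firm A against Ultra: payoffs 20, 42, 79, 28, 97 → best response Ultra.
Firm B against Low: payoffs 58, 37, 98, 82 → best response Premium.
Firm B against Mid: payoffs 20, 63, 58, 62 → best response High.
Firm B against High: payoffs 89, 80, 63, 10 → best response Mid.
Firm B against Premium: payoffs 88, 37, 14, 46 → best response Mid.
Firm B against Ultra: payoffs 83, 75, 70, 63 → best response Mid.
Mutual best responses: (Low, Premium); (Mid, High); (High, Mid).

The pure Nash equilibria are (Low, Premium) and (Mid, High) and (High, Mid).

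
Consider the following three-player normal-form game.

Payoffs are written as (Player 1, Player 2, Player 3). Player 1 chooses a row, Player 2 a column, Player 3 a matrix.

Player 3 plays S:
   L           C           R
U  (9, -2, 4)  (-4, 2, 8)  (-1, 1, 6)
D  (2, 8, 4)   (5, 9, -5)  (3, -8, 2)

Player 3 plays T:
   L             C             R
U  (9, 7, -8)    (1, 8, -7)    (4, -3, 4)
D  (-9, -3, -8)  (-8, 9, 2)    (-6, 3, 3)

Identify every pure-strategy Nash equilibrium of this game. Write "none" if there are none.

none

Player 1 against (L, S): payoffs 9, 2 → best response U.
Player 1 against (L, T): payoffs 9, -9 → best response U.
Player 1 against (C, S): payoffs -4, 5 → best response D.
Player 1 against (C, T): payoffs 1, -8 → best response U.
Player 1 against (R, S): payoffs -1, 3 → best response D.
Player 1 against (R, T): payoffs 4, -6 → best response U.
Player 2 against (U, S): payoffs -2, 2, 1 → best response C.
Player 2 against (U, T): payoffs 7, 8, -3 → best response C.
Player 2 against (D, S): payoffs 8, 9, -8 → best response C.
Player 2 against (D, T): payoffs -3, 9, 3 → best response C.
Player 3 against (U, L): payoffs 4, -8 → best response S.
Player 3 against (U, C): payoffs 8, -7 → best response S.
Player 3 against (U, R): payoffs 6, 4 → best response S.
Player 3 against (D, L): payoffs 4, -8 → best response S.
Player 3 against (D, C): payoffs -5, 2 → best response T.
Player 3 against (D, R): payoffs 2, 3 → best response T.
No profile is a mutual best response for all players.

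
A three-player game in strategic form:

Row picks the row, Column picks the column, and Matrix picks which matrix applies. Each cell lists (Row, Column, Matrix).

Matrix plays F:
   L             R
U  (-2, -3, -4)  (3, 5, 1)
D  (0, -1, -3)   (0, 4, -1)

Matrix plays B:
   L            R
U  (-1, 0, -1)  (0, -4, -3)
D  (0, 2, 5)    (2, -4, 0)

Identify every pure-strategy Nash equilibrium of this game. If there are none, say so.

Check each profile: it is a Nash equilibrium iff no player can strictly gain by switching unilaterally.
(U, L, F): Row can switch to D (-2 → 0). Not NE.
(U, L, B): Row can switch to D (-1 → 0). Not NE.
(U, R, F): Row gets 3, best alternative 0; Column gets 5, best alternative -3; Matrix gets 1, best alternative -3. No profitable deviation — NE.
(U, R, B): Row can switch to D (0 → 2). Not NE.
(D, L, F): Column can switch to R (-1 → 4). Not NE.
(D, L, B): Row gets 0, best alternative -1; Column gets 2, best alternative -4; Matrix gets 5, best alternative -3. No profitable deviation — NE.
(D, R, F): Row can switch to U (0 → 3). Not NE.
(D, R, B): Column can switch to L (-4 → 2). Not NE.

Pure-strategy Nash equilibria: (U, R, F); (D, L, B)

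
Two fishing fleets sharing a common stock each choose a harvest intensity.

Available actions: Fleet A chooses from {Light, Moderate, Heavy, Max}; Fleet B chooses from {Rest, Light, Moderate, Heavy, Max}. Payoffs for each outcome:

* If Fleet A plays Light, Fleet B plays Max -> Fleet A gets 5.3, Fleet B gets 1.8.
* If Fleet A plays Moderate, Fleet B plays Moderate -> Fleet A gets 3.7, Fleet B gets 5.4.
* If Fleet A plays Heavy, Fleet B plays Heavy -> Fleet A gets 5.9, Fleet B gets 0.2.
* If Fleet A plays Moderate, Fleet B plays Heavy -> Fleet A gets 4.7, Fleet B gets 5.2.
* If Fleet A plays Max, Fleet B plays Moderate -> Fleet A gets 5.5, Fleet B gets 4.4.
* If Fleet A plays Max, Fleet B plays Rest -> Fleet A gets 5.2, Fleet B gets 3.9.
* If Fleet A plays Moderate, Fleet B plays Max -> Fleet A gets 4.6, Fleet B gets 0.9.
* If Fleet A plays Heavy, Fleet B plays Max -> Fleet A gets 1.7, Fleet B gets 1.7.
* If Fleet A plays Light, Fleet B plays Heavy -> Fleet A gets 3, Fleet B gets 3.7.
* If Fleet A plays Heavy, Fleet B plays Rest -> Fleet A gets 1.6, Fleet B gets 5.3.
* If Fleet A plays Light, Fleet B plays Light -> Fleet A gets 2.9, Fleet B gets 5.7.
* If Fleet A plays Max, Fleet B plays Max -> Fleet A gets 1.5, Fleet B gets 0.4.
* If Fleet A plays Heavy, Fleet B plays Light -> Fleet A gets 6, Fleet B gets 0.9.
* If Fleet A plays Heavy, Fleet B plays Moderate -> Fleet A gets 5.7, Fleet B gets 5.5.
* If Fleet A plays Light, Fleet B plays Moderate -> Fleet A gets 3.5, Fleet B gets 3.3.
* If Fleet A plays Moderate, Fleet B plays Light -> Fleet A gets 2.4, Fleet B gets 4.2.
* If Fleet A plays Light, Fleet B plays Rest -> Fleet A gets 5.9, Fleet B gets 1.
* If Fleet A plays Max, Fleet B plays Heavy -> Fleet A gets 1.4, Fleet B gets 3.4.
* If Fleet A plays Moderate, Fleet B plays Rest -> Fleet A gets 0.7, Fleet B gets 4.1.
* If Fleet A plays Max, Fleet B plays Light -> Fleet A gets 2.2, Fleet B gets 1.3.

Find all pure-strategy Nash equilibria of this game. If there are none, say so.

(Heavy, Moderate)

Fleet A against Rest: payoffs 5.9, 0.7, 1.6, 5.2 → best response Light.
Fleet A against Light: payoffs 2.9, 2.4, 6, 2.2 → best response Heavy.
Fleet A against Moderate: payoffs 3.5, 3.7, 5.7, 5.5 → best response Heavy.
Fleet A against Heavy: payoffs 3, 4.7, 5.9, 1.4 → best response Heavy.
Fleet A against Max: payoffs 5.3, 4.6, 1.7, 1.5 → best response Light.
Fleet B against Light: payoffs 1, 5.7, 3.3, 3.7, 1.8 → best response Light.
Fleet B against Moderate: payoffs 4.1, 4.2, 5.4, 5.2, 0.9 → best response Moderate.
Fleet B against Heavy: payoffs 5.3, 0.9, 5.5, 0.2, 1.7 → best response Moderate.
Fleet B against Max: payoffs 3.9, 1.3, 4.4, 3.4, 0.4 → best response Moderate.
Mutual best responses: (Heavy, Moderate).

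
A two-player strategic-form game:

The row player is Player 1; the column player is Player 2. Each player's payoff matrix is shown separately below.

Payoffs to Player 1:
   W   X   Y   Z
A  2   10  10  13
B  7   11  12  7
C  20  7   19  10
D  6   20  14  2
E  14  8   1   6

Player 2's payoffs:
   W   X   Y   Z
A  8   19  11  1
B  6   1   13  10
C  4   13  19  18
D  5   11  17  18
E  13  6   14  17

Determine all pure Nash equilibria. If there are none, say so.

Pure NE: (C, Y)

(A, W): Player 1 can switch to B (2 → 7). Not NE.
(A, X): Player 1 can switch to B (10 → 11). Not NE.
(A, Y): Player 1 can switch to B (10 → 12). Not NE.
(A, Z): Player 2 can switch to W (1 → 8). Not NE.
(B, W): Player 1 can switch to C (7 → 20). Not NE.
(B, X): Player 1 can switch to D (11 → 20). Not NE.
(C, Y): Player 1 gets 19, best alternative 14; Player 2 gets 19, best alternative 18. No profitable deviation — NE.
(The remaining 13 profiles each have a profitable deviation by the same check.)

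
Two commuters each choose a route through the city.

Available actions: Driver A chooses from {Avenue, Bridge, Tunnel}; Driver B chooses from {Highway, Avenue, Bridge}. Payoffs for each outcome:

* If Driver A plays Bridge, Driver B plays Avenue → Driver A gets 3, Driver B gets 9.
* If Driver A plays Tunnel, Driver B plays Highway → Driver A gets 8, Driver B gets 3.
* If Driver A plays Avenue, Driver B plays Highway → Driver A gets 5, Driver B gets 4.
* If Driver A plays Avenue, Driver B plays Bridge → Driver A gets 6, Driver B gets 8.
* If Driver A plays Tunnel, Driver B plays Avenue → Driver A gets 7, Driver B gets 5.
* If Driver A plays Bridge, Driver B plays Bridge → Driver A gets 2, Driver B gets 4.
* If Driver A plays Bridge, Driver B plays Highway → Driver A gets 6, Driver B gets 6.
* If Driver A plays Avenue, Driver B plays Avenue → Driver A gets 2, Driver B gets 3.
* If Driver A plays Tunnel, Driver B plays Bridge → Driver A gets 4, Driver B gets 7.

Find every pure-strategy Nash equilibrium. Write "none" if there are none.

(Avenue, Highway): Driver A can switch to Bridge (5 → 6). Not NE.
(Avenue, Avenue): Driver A can switch to Bridge (2 → 3). Not NE.
(Avenue, Bridge): Driver A gets 6, best alternative 4; Driver B gets 8, best alternative 4. No profitable deviation — NE.
(Bridge, Highway): Driver A can switch to Tunnel (6 → 8). Not NE.
(Bridge, Avenue): Driver A can switch to Tunnel (3 → 7). Not NE.
(Bridge, Bridge): Driver A can switch to Avenue (2 → 6). Not NE.
(Tunnel, Highway): Driver B can switch to Avenue (3 → 5). Not NE.
(Tunnel, Avenue): Driver B can switch to Bridge (5 → 7). Not NE.
(Tunnel, Bridge): Driver A can switch to Avenue (4 → 6). Not NE.

The unique pure-strategy Nash equilibrium is (Avenue, Bridge).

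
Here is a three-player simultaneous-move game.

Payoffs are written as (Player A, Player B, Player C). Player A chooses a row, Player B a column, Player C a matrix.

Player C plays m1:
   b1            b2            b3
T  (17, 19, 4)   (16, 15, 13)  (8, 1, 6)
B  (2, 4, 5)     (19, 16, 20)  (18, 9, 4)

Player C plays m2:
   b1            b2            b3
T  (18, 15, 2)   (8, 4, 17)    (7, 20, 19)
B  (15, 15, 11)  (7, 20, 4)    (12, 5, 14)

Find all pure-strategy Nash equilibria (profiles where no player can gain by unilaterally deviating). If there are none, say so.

Check each profile: it is a Nash equilibrium iff no player can strictly gain by switching unilaterally.
(T, b1, m1): Player A gets 17, best alternative 2; Player B gets 19, best alternative 15; Player C gets 4, best alternative 2. No profitable deviation — NE.
(T, b1, m2): Player B can switch to b3 (15 → 20). Not NE.
(T, b2, m1): Player A can switch to B (16 → 19). Not NE.
(T, b2, m2): Player B can switch to b1 (4 → 15). Not NE.
(T, b3, m1): Player A can switch to B (8 → 18). Not NE.
(T, b3, m2): Player A can switch to B (7 → 12). Not NE.
(B, b1, m1): Player A can switch to T (2 → 17). Not NE.
(B, b1, m2): Player A can switch to T (15 → 18). Not NE.
(B, b2, m1): Player A gets 19, best alternative 16; Player B gets 16, best alternative 9; Player C gets 20, best alternative 4. No profitable deviation — NE.
(B, b2, m2): Player A can switch to T (7 → 8). Not NE.
(The remaining 2 profiles each have a profitable deviation by the same check.)

(T, b1, m1) and (B, b2, m1)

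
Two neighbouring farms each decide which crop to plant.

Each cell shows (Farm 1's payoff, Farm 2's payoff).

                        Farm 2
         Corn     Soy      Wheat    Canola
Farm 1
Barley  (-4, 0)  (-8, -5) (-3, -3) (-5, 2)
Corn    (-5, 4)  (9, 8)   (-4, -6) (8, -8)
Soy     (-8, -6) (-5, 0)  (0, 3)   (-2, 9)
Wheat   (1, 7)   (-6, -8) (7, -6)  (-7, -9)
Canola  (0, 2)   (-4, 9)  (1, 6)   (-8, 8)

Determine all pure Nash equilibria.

Farm 1 against Corn: payoffs -4, -5, -8, 1, 0 → best response Wheat.
Farm 1 against Soy: payoffs -8, 9, -5, -6, -4 → best response Corn.
Farm 1 against Wheat: payoffs -3, -4, 0, 7, 1 → best response Wheat.
Farm 1 against Canola: payoffs -5, 8, -2, -7, -8 → best response Corn.
Farm 2 against Barley: payoffs 0, -5, -3, 2 → best response Canola.
Farm 2 against Corn: payoffs 4, 8, -6, -8 → best response Soy.
Farm 2 against Soy: payoffs -6, 0, 3, 9 → best response Canola.
Farm 2 against Wheat: payoffs 7, -8, -6, -9 → best response Corn.
Farm 2 against Canola: payoffs 2, 9, 6, 8 → best response Soy.
Mutual best responses: (Corn, Soy); (Wheat, Corn).

The pure Nash equilibria are (Corn, Soy); (Wheat, Corn).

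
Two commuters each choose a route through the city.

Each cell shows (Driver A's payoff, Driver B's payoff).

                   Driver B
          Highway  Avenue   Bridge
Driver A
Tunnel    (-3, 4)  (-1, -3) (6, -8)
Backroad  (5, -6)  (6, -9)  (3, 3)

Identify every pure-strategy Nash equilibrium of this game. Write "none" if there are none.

Mark each player's best response to every combination of opponents' strategies; a profile where every player is best-responding is a pure Nash equilibrium.
Driver A against Highway: payoffs -3, 5 → best response Backroad.
Driver A against Avenue: payoffs -1, 6 → best response Backroad.
Driver A against Bridge: payoffs 6, 3 → best response Tunnel.
Driver B against Tunnel: payoffs 4, -3, -8 → best response Highway.
Driver B against Backroad: payoffs -6, -9, 3 → best response Bridge.
No profile is a mutual best response for all players.

none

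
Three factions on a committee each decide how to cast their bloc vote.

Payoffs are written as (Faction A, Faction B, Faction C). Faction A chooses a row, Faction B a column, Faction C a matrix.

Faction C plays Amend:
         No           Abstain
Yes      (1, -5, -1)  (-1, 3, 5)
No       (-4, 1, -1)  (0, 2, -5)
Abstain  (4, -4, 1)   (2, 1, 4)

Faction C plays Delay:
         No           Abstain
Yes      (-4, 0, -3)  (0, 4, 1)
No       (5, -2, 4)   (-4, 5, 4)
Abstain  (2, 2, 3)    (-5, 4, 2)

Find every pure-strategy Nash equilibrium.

(Yes, No, Amend): Faction A can switch to Abstain (1 → 4). Not NE.
(Yes, No, Delay): Faction A can switch to No (-4 → 5). Not NE.
(Yes, Abstain, Amend): Faction A can switch to No (-1 → 0). Not NE.
(Yes, Abstain, Delay): Faction C can switch to Amend (1 → 5). Not NE.
(No, No, Amend): Faction A can switch to Yes (-4 → 1). Not NE.
(No, No, Delay): Faction B can switch to Abstain (-2 → 5). Not NE.
(No, Abstain, Amend): Faction A can switch to Abstain (0 → 2). Not NE.
(No, Abstain, Delay): Faction A can switch to Yes (-4 → 0). Not NE.
(Abstain, No, Amend): Faction B can switch to Abstain (-4 → 1). Not NE.
(Abstain, No, Delay): Faction A can switch to No (2 → 5). Not NE.
(Abstain, Abstain, Amend): Faction A gets 2, best alternative 0; Faction B gets 1, best alternative -4; Faction C gets 4, best alternative 2. No profitable deviation — NE.
(The remaining 1 profile has a profitable deviation by the same check.)

(Abstain, Abstain, Amend)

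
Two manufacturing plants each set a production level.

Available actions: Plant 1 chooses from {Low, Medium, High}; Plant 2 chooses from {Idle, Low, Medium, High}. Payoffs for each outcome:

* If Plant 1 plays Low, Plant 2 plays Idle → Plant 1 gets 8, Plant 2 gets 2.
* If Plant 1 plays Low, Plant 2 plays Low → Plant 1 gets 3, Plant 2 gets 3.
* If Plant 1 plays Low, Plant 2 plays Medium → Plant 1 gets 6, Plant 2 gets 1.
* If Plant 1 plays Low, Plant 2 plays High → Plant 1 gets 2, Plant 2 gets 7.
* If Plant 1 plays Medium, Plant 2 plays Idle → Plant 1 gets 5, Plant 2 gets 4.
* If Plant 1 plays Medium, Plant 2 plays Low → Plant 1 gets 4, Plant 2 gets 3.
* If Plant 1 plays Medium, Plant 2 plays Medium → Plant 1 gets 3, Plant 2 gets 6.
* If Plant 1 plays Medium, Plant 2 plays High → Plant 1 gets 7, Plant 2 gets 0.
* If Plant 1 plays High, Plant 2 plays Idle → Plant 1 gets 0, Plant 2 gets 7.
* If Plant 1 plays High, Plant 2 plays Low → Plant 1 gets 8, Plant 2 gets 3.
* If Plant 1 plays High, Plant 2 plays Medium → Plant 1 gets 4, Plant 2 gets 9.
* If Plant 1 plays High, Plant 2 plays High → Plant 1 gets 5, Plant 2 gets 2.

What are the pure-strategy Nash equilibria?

none

Check each profile: it is a Nash equilibrium iff no player can strictly gain by switching unilaterally.
(Low, Idle): Plant 2 can switch to Low (2 → 3). Not NE.
(Low, Low): Plant 1 can switch to Medium (3 → 4). Not NE.
(Low, Medium): Plant 2 can switch to Idle (1 → 2). Not NE.
(Low, High): Plant 1 can switch to Medium (2 → 7). Not NE.
(Medium, Idle): Plant 1 can switch to Low (5 → 8). Not NE.
(Medium, Low): Plant 1 can switch to High (4 → 8). Not NE.
(Medium, Medium): Plant 1 can switch to Low (3 → 6). Not NE.
(Medium, High): Plant 2 can switch to Idle (0 → 4). Not NE.
(The remaining 4 profiles each have a profitable deviation by the same check.)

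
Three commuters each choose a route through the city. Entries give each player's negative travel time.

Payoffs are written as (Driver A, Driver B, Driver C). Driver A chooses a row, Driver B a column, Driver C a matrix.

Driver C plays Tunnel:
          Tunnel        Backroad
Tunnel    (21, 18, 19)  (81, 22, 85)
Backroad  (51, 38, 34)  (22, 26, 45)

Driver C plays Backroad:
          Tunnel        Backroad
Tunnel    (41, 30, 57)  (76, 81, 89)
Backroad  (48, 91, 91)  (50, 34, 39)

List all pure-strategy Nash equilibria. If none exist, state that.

Pure-strategy Nash equilibria: (Tunnel, Backroad, Backroad) and (Backroad, Tunnel, Backroad)

Driver A against (Tunnel, Tunnel): payoffs 21, 51 → best response Backroad.
Driver A against (Tunnel, Backroad): payoffs 41, 48 → best response Backroad.
Driver A against (Backroad, Tunnel): payoffs 81, 22 → best response Tunnel.
Driver A against (Backroad, Backroad): payoffs 76, 50 → best response Tunnel.
Driver B against (Tunnel, Tunnel): payoffs 18, 22 → best response Backroad.
Driver B against (Tunnel, Backroad): payoffs 30, 81 → best response Backroad.
Driver B against (Backroad, Tunnel): payoffs 38, 26 → best response Tunnel.
Driver B against (Backroad, Backroad): payoffs 91, 34 → best response Tunnel.
Driver C against (Tunnel, Tunnel): payoffs 19, 57 → best response Backroad.
Driver C against (Tunnel, Backroad): payoffs 85, 89 → best response Backroad.
Driver C against (Backroad, Tunnel): payoffs 34, 91 → best response Backroad.
Driver C against (Backroad, Backroad): payoffs 45, 39 → best response Tunnel.
Mutual best responses: (Tunnel, Backroad, Backroad); (Backroad, Tunnel, Backroad).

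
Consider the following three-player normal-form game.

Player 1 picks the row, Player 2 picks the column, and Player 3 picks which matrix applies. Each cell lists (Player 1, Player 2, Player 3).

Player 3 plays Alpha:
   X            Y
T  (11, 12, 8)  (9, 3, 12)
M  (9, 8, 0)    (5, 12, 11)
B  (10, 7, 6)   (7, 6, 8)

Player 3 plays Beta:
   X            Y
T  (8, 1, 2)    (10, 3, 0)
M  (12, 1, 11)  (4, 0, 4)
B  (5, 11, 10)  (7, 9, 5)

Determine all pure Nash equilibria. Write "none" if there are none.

The pure Nash equilibria are (T, X, Alpha) and (M, X, Beta).

Mark each player's best response to every combination of opponents' strategies; a profile where every player is best-responding is a pure Nash equilibrium.
Player 1 against (X, Alpha): payoffs 11, 9, 10 → best response T.
Player 1 against (X, Beta): payoffs 8, 12, 5 → best response M.
Player 1 against (Y, Alpha): payoffs 9, 5, 7 → best response T.
Player 1 against (Y, Beta): payoffs 10, 4, 7 → best response T.
Player 2 against (T, Alpha): payoffs 12, 3 → best response X.
Player 2 against (T, Beta): payoffs 1, 3 → best response Y.
Player 2 against (M, Alpha): payoffs 8, 12 → best response Y.
Player 2 against (M, Beta): payoffs 1, 0 → best response X.
Player 2 against (B, Alpha): payoffs 7, 6 → best response X.
Player 2 against (B, Beta): payoffs 11, 9 → best response X.
Player 3 against (T, X): payoffs 8, 2 → best response Alpha.
Player 3 against (T, Y): payoffs 12, 0 → best response Alpha.
Player 3 against (M, X): payoffs 0, 11 → best response Beta.
Player 3 against (M, Y): payoffs 11, 4 → best response Alpha.
Player 3 against (B, X): payoffs 6, 10 → best response Beta.
Player 3 against (B, Y): payoffs 8, 5 → best response Alpha.
Mutual best responses: (T, X, Alpha); (M, X, Beta).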